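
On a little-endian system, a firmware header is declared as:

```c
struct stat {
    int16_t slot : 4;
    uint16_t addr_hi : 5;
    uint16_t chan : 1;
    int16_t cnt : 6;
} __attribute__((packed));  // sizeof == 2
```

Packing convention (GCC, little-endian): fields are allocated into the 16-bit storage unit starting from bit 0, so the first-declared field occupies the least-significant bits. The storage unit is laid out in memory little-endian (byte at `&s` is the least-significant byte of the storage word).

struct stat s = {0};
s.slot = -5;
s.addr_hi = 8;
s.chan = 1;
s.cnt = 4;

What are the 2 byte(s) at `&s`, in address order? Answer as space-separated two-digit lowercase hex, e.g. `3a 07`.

[0+:4] slot=-5 & 0xf = 0xb; word=0x000b
[4+:5] addr_hi=8 & 0x1f = 0x8; word=0x008b
[9+:1] chan=1 & 0x1 = 0x1; word=0x028b
[10+:6] cnt=4 & 0x3f = 0x4; word=0x128b
word = 0x128b → little-endian bytes:
  [0]=0x8b  [1]=0x12

8b 12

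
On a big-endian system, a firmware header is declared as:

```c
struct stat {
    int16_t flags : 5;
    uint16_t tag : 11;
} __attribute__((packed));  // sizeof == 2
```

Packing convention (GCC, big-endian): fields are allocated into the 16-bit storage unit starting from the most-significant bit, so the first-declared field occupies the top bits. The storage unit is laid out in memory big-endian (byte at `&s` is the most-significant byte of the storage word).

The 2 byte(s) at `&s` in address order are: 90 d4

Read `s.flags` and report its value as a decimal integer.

[0]=0x90 [1]=0xd4 (big-endian) → word 0x90d4
flags [11+:5] = (word>>11) & 0x1f = 18  ←
tag [0+:11] = (word>>0) & 0x7ff = 212
flags signed 5b, MSB=1: 18 - 32 = -14

-14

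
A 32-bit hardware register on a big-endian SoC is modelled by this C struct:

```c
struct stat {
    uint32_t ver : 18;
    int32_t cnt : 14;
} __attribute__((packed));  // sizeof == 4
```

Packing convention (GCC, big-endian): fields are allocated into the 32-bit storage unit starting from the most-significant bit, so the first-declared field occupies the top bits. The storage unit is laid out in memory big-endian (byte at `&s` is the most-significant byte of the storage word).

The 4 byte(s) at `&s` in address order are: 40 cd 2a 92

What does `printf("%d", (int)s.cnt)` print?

-5486

[0]=0x40 [1]=0xcd [2]=0x2a [3]=0x92 (big-endian) → word 0x40cd2a92
ver [14+:18] = (word>>14) & 0x3ffff = 66356
cnt [0+:14] = (word>>0) & 0x3fff = 10898  ←
cnt signed 14b, MSB=1: 10898 - 16384 = -5486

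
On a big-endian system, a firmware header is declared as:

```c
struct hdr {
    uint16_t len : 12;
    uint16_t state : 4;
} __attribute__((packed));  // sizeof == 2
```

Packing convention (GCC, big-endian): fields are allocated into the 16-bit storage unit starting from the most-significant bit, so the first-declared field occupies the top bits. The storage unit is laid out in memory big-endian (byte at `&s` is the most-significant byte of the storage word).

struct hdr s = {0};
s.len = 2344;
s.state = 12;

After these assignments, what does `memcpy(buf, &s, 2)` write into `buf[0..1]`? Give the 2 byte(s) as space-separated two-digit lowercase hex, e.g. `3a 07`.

[4+:12] len=2344 & 0xfff = 0x928; word=0x9280
[0+:4] state=12 & 0xf = 0xc; word=0x928c
word = 0x928c → big-endian bytes:
  [0]=0x92  [1]=0x8c

92 8c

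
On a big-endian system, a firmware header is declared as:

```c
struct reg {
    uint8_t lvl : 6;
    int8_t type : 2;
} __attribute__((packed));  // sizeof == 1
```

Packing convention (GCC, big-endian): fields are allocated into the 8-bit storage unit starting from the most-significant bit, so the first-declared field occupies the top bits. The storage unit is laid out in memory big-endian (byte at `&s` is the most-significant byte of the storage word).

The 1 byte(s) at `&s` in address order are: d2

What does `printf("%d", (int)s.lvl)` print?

52

[0]=0xd2 (big-endian) → word 0xd2
lvl:6 @ bit 2 → (0xd2>>2)&0x3f = 0x34  ←
type:2 @ bit 0 → (0xd2>>0)&0x3 = 0x2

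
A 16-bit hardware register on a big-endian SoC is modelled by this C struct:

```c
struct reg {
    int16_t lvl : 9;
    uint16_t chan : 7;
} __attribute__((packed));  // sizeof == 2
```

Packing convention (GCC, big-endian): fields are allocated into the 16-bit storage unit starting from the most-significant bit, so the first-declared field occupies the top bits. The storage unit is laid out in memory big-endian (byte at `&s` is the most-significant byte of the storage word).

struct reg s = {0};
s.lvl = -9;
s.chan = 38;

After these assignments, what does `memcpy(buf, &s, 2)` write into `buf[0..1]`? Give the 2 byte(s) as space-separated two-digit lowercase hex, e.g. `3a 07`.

fb a6

lvl:9 = -9 → 0x1f7 << 7 → word 0xfb80
chan:7 = 38 → 0x26 << 0 → word 0xfba6
word = 0xfba6 → big-endian bytes:
  [0]=0xfb  [1]=0xa6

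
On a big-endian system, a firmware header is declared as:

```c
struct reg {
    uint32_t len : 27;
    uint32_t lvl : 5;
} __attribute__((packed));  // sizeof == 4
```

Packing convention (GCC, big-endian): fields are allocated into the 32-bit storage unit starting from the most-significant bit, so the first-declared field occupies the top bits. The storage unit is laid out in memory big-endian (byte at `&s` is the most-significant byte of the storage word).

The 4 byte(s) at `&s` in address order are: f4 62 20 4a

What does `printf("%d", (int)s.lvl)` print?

10

[0]=0xf4 [1]=0x62 [2]=0x20 [3]=0x4a (big-endian) → word 0xf462204a
len:27 @ bit 5 → (0xf462204a>>5)&0x7ffffff = 0x7a31102
lvl:5 @ bit 0 → (0xf462204a>>0)&0x1f = 0xa  ←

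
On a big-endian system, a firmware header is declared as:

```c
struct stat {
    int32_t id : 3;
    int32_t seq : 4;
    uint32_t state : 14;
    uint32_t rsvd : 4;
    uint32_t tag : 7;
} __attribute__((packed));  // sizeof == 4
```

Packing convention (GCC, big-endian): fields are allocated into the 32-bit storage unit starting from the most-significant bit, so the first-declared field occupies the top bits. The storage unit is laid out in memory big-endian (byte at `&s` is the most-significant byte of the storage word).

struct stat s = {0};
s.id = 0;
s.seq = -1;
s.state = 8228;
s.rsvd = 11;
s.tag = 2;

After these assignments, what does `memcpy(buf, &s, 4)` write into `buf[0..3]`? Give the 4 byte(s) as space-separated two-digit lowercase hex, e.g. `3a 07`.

id (3b) val=0 bits=0x0 at bit 29: 0x00000000
seq (4b) val=-1 bits=0xf at bit 25: 0x1e000000
state (14b) val=8228 bits=0x2024 at bit 11: 0x1f012000
rsvd (4b) val=11 bits=0xb at bit 7: 0x1f012580
tag (7b) val=2 bits=0x2 at bit 0: 0x1f012582
word = 0x1f012582 → big-endian bytes:
  [0]=0x1f  [1]=0x01  [2]=0x25  [3]=0x82

1f 01 25 82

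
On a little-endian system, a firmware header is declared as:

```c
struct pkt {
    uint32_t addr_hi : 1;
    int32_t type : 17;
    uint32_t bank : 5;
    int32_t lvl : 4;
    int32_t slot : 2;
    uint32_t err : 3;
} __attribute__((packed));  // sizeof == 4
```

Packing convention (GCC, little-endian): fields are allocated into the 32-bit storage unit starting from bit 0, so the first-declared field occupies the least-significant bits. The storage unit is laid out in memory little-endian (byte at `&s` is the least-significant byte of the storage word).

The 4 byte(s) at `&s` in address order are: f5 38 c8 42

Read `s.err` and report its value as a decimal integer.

[0]=0xf5 [1]=0x38 [2]=0xc8 [3]=0x42 (little-endian) → word 0x42c838f5
addr_hi [0+:1] = (word>>0) & 0x1 = 1
type [1+:17] = (word>>1) & 0x1ffff = 7290
bank [18+:5] = (word>>18) & 0x1f = 18
lvl [23+:4] = (word>>23) & 0xf = 5
slot [27+:2] = (word>>27) & 0x3 = 0
err [29+:3] = (word>>29) & 0x7 = 2  ←

2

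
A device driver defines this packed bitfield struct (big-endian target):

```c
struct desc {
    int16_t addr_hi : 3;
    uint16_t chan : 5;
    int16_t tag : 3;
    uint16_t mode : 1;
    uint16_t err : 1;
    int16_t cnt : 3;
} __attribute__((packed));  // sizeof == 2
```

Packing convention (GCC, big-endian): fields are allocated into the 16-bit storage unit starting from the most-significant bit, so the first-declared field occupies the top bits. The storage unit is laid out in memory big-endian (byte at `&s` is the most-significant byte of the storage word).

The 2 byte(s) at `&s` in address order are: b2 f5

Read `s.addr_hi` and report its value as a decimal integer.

[0]=0xb2 [1]=0xf5 (big-endian) → word 0xb2f5
addr_hi [13+:3] = (word>>13) & 0x7 = 5  ←
chan [8+:5] = (word>>8) & 0x1f = 18
tag [5+:3] = (word>>5) & 0x7 = 7
mode [4+:1] = (word>>4) & 0x1 = 1
err [3+:1] = (word>>3) & 0x1 = 0
cnt [0+:3] = (word>>0) & 0x7 = 5
addr_hi signed 3b, MSB=1: 5 - 8 = -3

-3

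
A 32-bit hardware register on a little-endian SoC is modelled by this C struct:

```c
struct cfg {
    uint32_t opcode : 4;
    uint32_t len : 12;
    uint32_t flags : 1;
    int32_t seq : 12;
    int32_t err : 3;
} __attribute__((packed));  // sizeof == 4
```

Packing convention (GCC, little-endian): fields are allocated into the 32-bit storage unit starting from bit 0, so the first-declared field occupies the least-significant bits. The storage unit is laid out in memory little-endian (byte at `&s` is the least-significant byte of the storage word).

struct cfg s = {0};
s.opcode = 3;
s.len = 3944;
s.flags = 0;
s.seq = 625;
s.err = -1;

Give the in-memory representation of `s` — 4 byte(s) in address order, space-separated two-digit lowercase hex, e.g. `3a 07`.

83 f6 e2 e4

opcode:4 = 3 → 0x3 << 0 → word 0x00000003
len:12 = 3944 → 0xf68 << 4 → word 0x0000f683
flags:1 = 0 → 0x0 << 16 → word 0x0000f683
seq:12 = 625 → 0x271 << 17 → word 0x04e2f683
err:3 = -1 → 0x7 << 29 → word 0xe4e2f683
word = 0xe4e2f683 → little-endian bytes:
  [0]=0x83  [1]=0xf6  [2]=0xe2  [3]=0xe4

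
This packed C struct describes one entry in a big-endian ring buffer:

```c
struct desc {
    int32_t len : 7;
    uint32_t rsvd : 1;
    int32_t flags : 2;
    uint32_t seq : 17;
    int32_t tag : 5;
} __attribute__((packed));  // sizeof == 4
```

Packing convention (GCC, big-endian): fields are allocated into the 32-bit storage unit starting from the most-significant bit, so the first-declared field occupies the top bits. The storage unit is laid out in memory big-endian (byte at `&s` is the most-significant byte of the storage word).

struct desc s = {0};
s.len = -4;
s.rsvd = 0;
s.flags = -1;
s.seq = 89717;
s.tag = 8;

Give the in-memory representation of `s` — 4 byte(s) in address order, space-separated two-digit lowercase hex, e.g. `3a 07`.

f8 eb ce a8

len:7 = -4 → 0x7c << 25 → word 0xf8000000
rsvd:1 = 0 → 0x0 << 24 → word 0xf8000000
flags:2 = -1 → 0x3 << 22 → word 0xf8c00000
seq:17 = 89717 → 0x15e75 << 5 → word 0xf8ebcea0
tag:5 = 8 → 0x8 << 0 → word 0xf8ebcea8
word = 0xf8ebcea8 → big-endian bytes:
  [0]=0xf8  [1]=0xeb  [2]=0xce  [3]=0xa8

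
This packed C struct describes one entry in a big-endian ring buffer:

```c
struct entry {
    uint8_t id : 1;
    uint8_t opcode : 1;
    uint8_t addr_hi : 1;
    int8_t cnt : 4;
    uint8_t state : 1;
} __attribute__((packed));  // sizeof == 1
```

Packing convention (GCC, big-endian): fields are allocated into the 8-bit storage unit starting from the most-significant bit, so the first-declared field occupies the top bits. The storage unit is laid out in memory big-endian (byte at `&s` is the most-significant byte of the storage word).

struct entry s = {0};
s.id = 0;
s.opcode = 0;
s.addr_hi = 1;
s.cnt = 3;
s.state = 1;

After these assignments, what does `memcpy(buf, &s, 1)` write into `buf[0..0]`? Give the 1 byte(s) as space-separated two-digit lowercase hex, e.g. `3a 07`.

id:1 = 0 → 0x0 << 7 → word 0x00
opcode:1 = 0 → 0x0 << 6 → word 0x00
addr_hi:1 = 1 → 0x1 << 5 → word 0x20
cnt:4 = 3 → 0x3 << 1 → word 0x26
state:1 = 1 → 0x1 << 0 → word 0x27
word = 0x27 → big-endian bytes:
  [0]=0x27

27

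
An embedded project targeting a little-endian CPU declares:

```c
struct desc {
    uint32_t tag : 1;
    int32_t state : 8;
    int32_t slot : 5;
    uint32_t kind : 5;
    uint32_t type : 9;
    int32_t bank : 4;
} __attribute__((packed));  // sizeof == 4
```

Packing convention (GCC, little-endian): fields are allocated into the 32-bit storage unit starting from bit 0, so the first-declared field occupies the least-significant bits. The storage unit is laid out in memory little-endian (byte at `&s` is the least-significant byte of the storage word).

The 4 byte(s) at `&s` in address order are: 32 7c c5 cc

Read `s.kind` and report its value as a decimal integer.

[0]=0x32 [1]=0x7c [2]=0xc5 [3]=0xcc (little-endian) → word 0xccc57c32
tag:1 @ bit 0 → (0xccc57c32>>0)&0x1 = 0x0
state:8 @ bit 1 → (0xccc57c32>>1)&0xff = 0x19
slot:5 @ bit 9 → (0xccc57c32>>9)&0x1f = 0x1e
kind:5 @ bit 14 → (0xccc57c32>>14)&0x1f = 0x15  ←
type:9 @ bit 19 → (0xccc57c32>>19)&0x1ff = 0x198
bank:4 @ bit 28 → (0xccc57c32>>28)&0xf = 0xc

21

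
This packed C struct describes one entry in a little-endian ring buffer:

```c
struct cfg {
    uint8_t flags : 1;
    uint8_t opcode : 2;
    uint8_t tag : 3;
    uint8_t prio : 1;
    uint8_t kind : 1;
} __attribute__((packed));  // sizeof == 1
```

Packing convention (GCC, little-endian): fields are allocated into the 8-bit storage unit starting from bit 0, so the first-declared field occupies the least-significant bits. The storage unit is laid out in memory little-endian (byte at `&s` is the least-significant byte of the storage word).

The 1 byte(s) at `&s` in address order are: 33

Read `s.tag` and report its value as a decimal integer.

6

[0]=0x33 (little-endian) → word 0x33
flags [0+:1] = (word>>0) & 0x1 = 1
opcode [1+:2] = (word>>1) & 0x3 = 1
tag [3+:3] = (word>>3) & 0x7 = 6  ←
prio [6+:1] = (word>>6) & 0x1 = 0
kind [7+:1] = (word>>7) & 0x1 = 0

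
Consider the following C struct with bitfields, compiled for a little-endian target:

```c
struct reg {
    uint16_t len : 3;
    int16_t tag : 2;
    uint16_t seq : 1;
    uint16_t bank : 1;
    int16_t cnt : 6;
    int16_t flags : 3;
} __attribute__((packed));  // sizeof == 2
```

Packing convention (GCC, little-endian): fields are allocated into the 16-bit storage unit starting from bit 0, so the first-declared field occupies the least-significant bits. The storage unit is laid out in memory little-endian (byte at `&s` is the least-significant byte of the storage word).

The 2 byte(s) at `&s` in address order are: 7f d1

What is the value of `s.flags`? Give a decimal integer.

[0]=0x7f [1]=0xd1 (little-endian) → word 0xd17f
len:3 @ bit 0 → (0xd17f>>0)&0x7 = 0x7
tag:2 @ bit 3 → (0xd17f>>3)&0x3 = 0x3
seq:1 @ bit 5 → (0xd17f>>5)&0x1 = 0x1
bank:1 @ bit 6 → (0xd17f>>6)&0x1 = 0x1
cnt:6 @ bit 7 → (0xd17f>>7)&0x3f = 0x22
flags:3 @ bit 13 → (0xd17f>>13)&0x7 = 0x6  ←
flags signed 3b, MSB=1: 6 - 8 = -2

-2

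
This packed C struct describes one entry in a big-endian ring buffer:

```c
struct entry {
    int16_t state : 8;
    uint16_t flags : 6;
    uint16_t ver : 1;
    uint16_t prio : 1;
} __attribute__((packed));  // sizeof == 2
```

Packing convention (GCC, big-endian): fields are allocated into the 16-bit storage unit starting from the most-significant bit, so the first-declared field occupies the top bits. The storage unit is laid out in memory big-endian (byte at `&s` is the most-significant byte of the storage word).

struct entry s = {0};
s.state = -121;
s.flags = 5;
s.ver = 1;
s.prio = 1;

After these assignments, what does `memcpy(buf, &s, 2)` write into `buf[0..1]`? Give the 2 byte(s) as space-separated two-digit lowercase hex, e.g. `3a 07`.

state (8b) val=-121 bits=0x87 at bit 8: 0x8700
flags (6b) val=5 bits=0x5 at bit 2: 0x8714
ver (1b) val=1 bits=0x1 at bit 1: 0x8716
prio (1b) val=1 bits=0x1 at bit 0: 0x8717
word = 0x8717 → big-endian bytes:
  [0]=0x87  [1]=0x17

87 17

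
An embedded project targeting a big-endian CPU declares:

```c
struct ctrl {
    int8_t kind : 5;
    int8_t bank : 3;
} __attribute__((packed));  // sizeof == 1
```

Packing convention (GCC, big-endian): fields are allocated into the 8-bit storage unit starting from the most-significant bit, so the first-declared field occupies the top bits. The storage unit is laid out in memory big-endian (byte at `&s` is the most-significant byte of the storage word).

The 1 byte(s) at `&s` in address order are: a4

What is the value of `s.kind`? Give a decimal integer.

-12

[0]=0xa4 (big-endian) → word 0xa4
kind [3+:5] = (word>>3) & 0x1f = 20  ←
bank [0+:3] = (word>>0) & 0x7 = 4
kind signed 5b, MSB=1: 20 - 32 = -12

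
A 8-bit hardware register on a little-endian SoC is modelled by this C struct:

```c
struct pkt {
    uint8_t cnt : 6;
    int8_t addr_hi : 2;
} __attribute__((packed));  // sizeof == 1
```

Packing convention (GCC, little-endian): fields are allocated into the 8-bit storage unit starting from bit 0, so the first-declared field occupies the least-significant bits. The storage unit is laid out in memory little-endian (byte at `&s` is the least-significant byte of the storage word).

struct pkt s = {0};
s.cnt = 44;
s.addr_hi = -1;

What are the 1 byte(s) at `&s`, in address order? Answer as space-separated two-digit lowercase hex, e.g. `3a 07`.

[0+:6] cnt=44 & 0x3f = 0x2c; word=0x2c
[6+:2] addr_hi=-1 & 0x3 = 0x3; word=0xec
word = 0xec → little-endian bytes:
  [0]=0xec

ec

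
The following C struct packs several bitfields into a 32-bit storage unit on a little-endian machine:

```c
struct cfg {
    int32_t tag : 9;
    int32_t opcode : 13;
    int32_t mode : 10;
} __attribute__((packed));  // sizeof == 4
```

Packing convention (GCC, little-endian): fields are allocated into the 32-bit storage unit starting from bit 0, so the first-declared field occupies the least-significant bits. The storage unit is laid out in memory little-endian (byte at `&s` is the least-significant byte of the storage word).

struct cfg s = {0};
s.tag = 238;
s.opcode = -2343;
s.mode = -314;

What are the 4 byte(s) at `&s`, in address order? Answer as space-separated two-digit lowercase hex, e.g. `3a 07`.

ee b2 ad b1

tag:9 = 238 → 0xee << 0 → word 0x000000ee
opcode:13 = -2343 → 0x16d9 << 9 → word 0x002db2ee
mode:10 = -314 → 0x2c6 << 22 → word 0xb1adb2ee
word = 0xb1adb2ee → little-endian bytes:
  [0]=0xee  [1]=0xb2  [2]=0xad  [3]=0xb1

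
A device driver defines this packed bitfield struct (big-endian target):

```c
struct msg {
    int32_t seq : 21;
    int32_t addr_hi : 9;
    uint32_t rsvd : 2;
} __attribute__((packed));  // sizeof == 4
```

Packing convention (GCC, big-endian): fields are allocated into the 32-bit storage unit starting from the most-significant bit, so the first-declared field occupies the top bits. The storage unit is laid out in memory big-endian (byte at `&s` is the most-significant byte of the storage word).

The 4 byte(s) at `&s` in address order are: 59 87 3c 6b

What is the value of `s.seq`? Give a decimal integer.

733415

[0]=0x59 [1]=0x87 [2]=0x3c [3]=0x6b (big-endian) → word 0x59873c6b
seq [11+:21] = (word>>11) & 0x1fffff = 733415  ←
addr_hi [2+:9] = (word>>2) & 0x1ff = 282
rsvd [0+:2] = (word>>0) & 0x3 = 3
seq signed 21b, MSB=0: value = 733415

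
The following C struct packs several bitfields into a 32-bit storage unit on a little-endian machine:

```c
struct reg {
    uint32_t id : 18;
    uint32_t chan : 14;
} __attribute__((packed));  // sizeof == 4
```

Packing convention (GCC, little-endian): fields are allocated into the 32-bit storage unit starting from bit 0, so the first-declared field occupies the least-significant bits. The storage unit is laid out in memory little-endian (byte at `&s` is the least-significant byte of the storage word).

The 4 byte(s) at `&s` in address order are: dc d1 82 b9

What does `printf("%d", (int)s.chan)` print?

[0]=0xdc [1]=0xd1 [2]=0x82 [3]=0xb9 (little-endian) → word 0xb982d1dc
id [0+:18] = (word>>0) & 0x3ffff = 184796
chan [18+:14] = (word>>18) & 0x3fff = 11872  ←

11872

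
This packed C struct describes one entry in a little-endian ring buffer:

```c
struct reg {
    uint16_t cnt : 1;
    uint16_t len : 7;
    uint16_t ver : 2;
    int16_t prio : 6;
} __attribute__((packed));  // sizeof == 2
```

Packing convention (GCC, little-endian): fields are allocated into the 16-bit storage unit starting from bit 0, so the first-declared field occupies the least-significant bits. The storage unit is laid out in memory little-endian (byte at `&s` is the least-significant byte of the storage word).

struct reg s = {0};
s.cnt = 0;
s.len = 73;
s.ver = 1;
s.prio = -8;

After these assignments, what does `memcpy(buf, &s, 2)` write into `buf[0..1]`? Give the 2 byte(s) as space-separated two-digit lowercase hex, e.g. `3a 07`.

92 e1

cnt:1 = 0 → 0x0 << 0 → word 0x0000
len:7 = 73 → 0x49 << 1 → word 0x0092
ver:2 = 1 → 0x1 << 8 → word 0x0192
prio:6 = -8 → 0x38 << 10 → word 0xe192
word = 0xe192 → little-endian bytes:
  [0]=0x92  [1]=0xe1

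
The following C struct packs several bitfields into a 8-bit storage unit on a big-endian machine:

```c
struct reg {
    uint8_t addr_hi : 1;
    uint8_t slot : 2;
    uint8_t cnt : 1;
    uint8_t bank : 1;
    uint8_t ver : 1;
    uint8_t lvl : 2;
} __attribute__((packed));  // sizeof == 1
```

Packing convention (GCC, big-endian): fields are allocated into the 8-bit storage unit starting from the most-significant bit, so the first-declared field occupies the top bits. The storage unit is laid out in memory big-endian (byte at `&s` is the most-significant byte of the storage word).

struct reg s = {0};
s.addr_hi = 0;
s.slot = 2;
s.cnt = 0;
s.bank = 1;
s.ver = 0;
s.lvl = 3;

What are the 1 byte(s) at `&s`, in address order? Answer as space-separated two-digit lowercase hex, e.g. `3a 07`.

4b

addr_hi (1b) val=0 bits=0x0 at bit 7: 0x00
slot (2b) val=2 bits=0x2 at bit 5: 0x40
cnt (1b) val=0 bits=0x0 at bit 4: 0x40
bank (1b) val=1 bits=0x1 at bit 3: 0x48
ver (1b) val=0 bits=0x0 at bit 2: 0x48
lvl (2b) val=3 bits=0x3 at bit 0: 0x4b
word = 0x4b → big-endian bytes:
  [0]=0x4b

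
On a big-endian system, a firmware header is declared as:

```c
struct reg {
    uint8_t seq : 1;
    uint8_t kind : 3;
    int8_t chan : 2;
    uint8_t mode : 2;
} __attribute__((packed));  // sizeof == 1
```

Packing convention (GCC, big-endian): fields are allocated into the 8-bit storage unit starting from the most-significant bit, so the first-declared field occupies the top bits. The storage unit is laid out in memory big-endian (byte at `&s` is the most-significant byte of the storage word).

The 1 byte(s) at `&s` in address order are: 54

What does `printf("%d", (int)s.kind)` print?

5

[0]=0x54 (big-endian) → word 0x54
seq [7+:1] = (word>>7) & 0x1 = 0
kind [4+:3] = (word>>4) & 0x7 = 5  ←
chan [2+:2] = (word>>2) & 0x3 = 1
mode [0+:2] = (word>>0) & 0x3 = 0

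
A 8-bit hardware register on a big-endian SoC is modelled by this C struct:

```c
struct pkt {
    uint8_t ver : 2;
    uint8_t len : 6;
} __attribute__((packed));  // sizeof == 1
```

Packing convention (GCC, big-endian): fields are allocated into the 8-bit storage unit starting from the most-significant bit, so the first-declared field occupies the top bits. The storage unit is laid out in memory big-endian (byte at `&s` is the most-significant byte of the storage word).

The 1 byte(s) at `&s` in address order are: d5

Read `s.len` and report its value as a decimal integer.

[0]=0xd5 (big-endian) → word 0xd5
ver [6+:2] = (word>>6) & 0x3 = 3
len [0+:6] = (word>>0) & 0x3f = 21  ←

21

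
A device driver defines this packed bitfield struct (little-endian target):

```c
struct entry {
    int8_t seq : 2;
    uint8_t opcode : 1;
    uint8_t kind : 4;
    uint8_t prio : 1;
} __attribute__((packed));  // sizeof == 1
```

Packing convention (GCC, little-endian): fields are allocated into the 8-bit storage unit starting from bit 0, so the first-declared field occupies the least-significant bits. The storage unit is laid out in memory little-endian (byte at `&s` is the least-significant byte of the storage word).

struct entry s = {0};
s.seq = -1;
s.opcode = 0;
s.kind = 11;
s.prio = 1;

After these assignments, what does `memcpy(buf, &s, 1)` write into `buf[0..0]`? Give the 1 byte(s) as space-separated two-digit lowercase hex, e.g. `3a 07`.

seq:2 = -1 → 0x3 << 0 → word 0x03
opcode:1 = 0 → 0x0 << 2 → word 0x03
kind:4 = 11 → 0xb << 3 → word 0x5b
prio:1 = 1 → 0x1 << 7 → word 0xdb
word = 0xdb → little-endian bytes:
  [0]=0xdb

db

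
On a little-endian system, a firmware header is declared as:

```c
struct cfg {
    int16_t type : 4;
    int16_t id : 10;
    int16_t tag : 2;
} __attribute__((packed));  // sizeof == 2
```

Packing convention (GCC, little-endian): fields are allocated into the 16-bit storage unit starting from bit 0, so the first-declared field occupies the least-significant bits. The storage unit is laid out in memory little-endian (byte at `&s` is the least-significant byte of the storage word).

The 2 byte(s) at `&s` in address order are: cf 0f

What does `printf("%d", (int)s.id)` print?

252

[0]=0xcf [1]=0x0f (little-endian) → word 0x0fcf
type:4 @ bit 0 → (0x0fcf>>0)&0xf = 0xf
id:10 @ bit 4 → (0x0fcf>>4)&0x3ff = 0xfc  ←
tag:2 @ bit 14 → (0x0fcf>>14)&0x3 = 0x0
id signed 10b, MSB=0: value = 252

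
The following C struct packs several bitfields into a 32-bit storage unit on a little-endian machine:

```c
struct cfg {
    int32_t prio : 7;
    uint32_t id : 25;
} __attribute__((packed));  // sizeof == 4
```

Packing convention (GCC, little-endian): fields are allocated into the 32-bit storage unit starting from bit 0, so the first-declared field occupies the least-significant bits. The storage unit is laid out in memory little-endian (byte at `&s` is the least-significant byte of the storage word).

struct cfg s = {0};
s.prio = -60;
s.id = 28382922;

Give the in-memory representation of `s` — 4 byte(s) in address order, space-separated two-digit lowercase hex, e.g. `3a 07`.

[0+:7] prio=-60 & 0x7f = 0x44; word=0x00000044
[7+:25] id=28382922 & 0x1ffffff = 0x1b116ca; word=0xd88b6544
word = 0xd88b6544 → little-endian bytes:
  [0]=0x44  [1]=0x65  [2]=0x8b  [3]=0xd8

44 65 8b d8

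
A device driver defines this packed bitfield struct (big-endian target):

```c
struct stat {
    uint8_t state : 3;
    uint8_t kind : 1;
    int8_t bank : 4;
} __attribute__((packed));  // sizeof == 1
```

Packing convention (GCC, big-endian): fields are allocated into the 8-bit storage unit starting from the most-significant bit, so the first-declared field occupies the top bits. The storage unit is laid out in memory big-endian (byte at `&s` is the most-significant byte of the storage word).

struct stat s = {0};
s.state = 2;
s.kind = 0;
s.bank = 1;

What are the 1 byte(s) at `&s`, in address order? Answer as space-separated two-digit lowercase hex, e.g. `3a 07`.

41

[5+:3] state=2 & 0x7 = 0x2; word=0x40
[4+:1] kind=0 & 0x1 = 0x0; word=0x40
[0+:4] bank=1 & 0xf = 0x1; word=0x41
word = 0x41 → big-endian bytes:
  [0]=0x41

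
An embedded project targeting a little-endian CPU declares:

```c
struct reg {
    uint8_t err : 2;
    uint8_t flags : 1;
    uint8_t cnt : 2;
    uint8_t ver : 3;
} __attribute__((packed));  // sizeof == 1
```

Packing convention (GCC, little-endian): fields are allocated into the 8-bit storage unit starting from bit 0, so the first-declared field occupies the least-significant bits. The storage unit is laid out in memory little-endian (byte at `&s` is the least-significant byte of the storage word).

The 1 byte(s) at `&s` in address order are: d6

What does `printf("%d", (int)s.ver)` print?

[0]=0xd6 (little-endian) → word 0xd6
err:2 @ bit 0 → (0xd6>>0)&0x3 = 0x2
flags:1 @ bit 2 → (0xd6>>2)&0x1 = 0x1
cnt:2 @ bit 3 → (0xd6>>3)&0x3 = 0x2
ver:3 @ bit 5 → (0xd6>>5)&0x7 = 0x6  ←

6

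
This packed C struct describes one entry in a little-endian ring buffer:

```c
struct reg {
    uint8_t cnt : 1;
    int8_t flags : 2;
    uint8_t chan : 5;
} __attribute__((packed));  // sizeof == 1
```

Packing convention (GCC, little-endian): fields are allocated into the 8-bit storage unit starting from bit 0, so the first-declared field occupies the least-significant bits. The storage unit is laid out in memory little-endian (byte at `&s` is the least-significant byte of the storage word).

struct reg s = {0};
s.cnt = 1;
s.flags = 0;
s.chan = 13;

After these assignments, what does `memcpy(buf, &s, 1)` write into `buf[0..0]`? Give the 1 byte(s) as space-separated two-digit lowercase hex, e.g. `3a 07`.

cnt (1b) val=1 bits=0x1 at bit 0: 0x01
flags (2b) val=0 bits=0x0 at bit 1: 0x01
chan (5b) val=13 bits=0xd at bit 3: 0x69
word = 0x69 → little-endian bytes:
  [0]=0x69

69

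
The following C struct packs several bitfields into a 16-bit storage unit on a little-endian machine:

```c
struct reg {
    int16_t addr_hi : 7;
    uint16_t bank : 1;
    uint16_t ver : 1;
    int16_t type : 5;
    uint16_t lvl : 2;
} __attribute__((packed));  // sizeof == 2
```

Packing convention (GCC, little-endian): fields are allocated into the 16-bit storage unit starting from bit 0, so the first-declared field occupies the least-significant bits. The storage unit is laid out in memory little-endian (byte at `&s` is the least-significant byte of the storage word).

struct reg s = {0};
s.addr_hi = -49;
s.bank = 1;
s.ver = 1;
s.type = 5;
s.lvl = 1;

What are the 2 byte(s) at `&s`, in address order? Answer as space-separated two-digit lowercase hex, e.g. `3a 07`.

[0+:7] addr_hi=-49 & 0x7f = 0x4f; word=0x004f
[7+:1] bank=1 & 0x1 = 0x1; word=0x00cf
[8+:1] ver=1 & 0x1 = 0x1; word=0x01cf
[9+:5] type=5 & 0x1f = 0x5; word=0x0bcf
[14+:2] lvl=1 & 0x3 = 0x1; word=0x4bcf
word = 0x4bcf → little-endian bytes:
  [0]=0xcf  [1]=0x4b

cf 4b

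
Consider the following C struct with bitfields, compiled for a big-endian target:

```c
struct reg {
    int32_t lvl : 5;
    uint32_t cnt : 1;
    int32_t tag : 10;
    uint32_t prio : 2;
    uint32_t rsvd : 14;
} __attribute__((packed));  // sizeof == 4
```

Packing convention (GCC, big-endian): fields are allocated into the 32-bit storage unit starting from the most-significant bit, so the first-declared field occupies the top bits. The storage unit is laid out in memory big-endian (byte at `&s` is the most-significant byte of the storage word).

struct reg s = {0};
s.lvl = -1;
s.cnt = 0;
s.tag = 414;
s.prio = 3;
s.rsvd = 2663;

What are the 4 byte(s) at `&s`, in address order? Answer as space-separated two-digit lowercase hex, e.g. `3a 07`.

lvl (5b) val=-1 bits=0x1f at bit 27: 0xf8000000
cnt (1b) val=0 bits=0x0 at bit 26: 0xf8000000
tag (10b) val=414 bits=0x19e at bit 16: 0xf99e0000
prio (2b) val=3 bits=0x3 at bit 14: 0xf99ec000
rsvd (14b) val=2663 bits=0xa67 at bit 0: 0xf99eca67
word = 0xf99eca67 → big-endian bytes:
  [0]=0xf9  [1]=0x9e  [2]=0xca  [3]=0x67

f9 9e ca 67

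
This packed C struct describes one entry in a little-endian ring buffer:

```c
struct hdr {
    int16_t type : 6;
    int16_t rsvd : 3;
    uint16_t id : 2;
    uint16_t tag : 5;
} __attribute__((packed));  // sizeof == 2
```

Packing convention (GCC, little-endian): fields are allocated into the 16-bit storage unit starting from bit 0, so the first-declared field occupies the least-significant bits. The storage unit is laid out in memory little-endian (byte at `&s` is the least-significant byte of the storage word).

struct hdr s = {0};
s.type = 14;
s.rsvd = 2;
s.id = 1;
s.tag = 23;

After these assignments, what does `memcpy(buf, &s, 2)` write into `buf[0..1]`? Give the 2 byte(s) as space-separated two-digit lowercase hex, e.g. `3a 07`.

[0+:6] type=14 & 0x3f = 0xe; word=0x000e
[6+:3] rsvd=2 & 0x7 = 0x2; word=0x008e
[9+:2] id=1 & 0x3 = 0x1; word=0x028e
[11+:5] tag=23 & 0x1f = 0x17; word=0xba8e
word = 0xba8e → little-endian bytes:
  [0]=0x8e  [1]=0xba

8e ba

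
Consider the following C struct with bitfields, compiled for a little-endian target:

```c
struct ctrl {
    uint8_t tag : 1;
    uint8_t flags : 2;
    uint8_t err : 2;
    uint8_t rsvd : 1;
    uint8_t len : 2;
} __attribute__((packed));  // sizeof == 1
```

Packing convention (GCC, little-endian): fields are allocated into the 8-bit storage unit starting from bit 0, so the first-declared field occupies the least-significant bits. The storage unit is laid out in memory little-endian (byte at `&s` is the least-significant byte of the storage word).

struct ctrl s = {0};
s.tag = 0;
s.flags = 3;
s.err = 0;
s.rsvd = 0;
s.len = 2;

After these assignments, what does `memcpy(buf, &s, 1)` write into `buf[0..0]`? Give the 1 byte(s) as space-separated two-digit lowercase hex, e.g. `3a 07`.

86

tag (1b) val=0 bits=0x0 at bit 0: 0x00
flags (2b) val=3 bits=0x3 at bit 1: 0x06
err (2b) val=0 bits=0x0 at bit 3: 0x06
rsvd (1b) val=0 bits=0x0 at bit 5: 0x06
len (2b) val=2 bits=0x2 at bit 6: 0x86
word = 0x86 → little-endian bytes:
  [0]=0x86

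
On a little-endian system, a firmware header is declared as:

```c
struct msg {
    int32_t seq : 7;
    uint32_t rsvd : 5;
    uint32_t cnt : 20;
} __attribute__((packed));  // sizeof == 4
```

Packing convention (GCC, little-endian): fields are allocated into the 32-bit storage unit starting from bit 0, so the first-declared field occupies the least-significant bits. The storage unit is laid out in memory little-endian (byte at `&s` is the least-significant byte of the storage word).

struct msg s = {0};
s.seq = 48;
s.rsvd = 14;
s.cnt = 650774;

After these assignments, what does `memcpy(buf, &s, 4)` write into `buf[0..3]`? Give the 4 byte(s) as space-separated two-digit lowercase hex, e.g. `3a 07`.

30 67 e1 9e

seq:7 = 48 → 0x30 << 0 → word 0x00000030
rsvd:5 = 14 → 0xe << 7 → word 0x00000730
cnt:20 = 650774 → 0x9ee16 << 12 → word 0x9ee16730
word = 0x9ee16730 → little-endian bytes:
  [0]=0x30  [1]=0x67  [2]=0xe1  [3]=0x9e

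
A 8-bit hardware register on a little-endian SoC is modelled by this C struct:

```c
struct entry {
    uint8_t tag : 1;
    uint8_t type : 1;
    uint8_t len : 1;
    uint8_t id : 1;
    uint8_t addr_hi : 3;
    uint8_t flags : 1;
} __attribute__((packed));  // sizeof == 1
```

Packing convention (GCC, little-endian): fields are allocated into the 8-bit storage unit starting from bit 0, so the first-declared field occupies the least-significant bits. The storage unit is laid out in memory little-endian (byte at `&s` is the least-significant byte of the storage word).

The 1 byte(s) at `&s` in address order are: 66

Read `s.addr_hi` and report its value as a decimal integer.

[0]=0x66 (little-endian) → word 0x66
tag [0+:1] = (word>>0) & 0x1 = 0
type [1+:1] = (word>>1) & 0x1 = 1
len [2+:1] = (word>>2) & 0x1 = 1
id [3+:1] = (word>>3) & 0x1 = 0
addr_hi [4+:3] = (word>>4) & 0x7 = 6  ←
flags [7+:1] = (word>>7) & 0x1 = 0

6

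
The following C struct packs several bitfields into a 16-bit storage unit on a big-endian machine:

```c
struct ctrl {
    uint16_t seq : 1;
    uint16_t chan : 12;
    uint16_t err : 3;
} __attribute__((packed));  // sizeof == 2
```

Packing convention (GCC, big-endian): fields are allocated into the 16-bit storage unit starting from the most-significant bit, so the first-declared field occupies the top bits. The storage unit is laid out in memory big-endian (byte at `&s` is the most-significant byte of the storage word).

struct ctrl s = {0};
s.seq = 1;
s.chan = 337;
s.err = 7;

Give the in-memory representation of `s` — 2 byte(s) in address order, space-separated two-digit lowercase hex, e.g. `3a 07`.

[15+:1] seq=1 & 0x1 = 0x1; word=0x8000
[3+:12] chan=337 & 0xfff = 0x151; word=0x8a88
[0+:3] err=7 & 0x7 = 0x7; word=0x8a8f
word = 0x8a8f → big-endian bytes:
  [0]=0x8a  [1]=0x8f

8a 8f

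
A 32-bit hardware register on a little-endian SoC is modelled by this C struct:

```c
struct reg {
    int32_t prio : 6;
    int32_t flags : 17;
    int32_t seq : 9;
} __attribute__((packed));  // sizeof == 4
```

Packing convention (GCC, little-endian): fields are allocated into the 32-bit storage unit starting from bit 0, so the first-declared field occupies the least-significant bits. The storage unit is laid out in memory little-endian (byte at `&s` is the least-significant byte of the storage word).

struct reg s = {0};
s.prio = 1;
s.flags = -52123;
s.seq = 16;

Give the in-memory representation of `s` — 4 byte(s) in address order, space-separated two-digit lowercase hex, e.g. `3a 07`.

41 19 4d 08

[0+:6] prio=1 & 0x3f = 0x1; word=0x00000001
[6+:17] flags=-52123 & 0x1ffff = 0x13465; word=0x004d1941
[23+:9] seq=16 & 0x1ff = 0x10; word=0x084d1941
word = 0x084d1941 → little-endian bytes:
  [0]=0x41  [1]=0x19  [2]=0x4d  [3]=0x08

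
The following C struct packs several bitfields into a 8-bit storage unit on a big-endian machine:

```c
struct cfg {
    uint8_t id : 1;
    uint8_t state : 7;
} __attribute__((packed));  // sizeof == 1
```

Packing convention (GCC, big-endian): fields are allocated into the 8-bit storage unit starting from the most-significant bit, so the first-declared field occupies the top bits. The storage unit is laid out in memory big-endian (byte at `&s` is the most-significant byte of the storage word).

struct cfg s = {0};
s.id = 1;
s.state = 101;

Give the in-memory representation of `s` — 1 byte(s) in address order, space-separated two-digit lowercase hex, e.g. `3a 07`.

e5

[7+:1] id=1 & 0x1 = 0x1; word=0x80
[0+:7] state=101 & 0x7f = 0x65; word=0xe5
word = 0xe5 → big-endian bytes:
  [0]=0xe5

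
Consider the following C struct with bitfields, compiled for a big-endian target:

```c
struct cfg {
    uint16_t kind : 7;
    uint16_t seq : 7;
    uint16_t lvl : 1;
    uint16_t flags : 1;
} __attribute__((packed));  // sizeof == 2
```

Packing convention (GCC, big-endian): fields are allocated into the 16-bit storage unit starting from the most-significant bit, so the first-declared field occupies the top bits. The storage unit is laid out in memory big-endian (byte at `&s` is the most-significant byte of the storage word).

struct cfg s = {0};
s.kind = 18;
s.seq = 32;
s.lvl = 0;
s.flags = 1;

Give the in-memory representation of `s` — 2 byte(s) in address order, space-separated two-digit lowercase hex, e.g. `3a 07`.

24 81

[9+:7] kind=18 & 0x7f = 0x12; word=0x2400
[2+:7] seq=32 & 0x7f = 0x20; word=0x2480
[1+:1] lvl=0 & 0x1 = 0x0; word=0x2480
[0+:1] flags=1 & 0x1 = 0x1; word=0x2481
word = 0x2481 → big-endian bytes:
  [0]=0x24  [1]=0x81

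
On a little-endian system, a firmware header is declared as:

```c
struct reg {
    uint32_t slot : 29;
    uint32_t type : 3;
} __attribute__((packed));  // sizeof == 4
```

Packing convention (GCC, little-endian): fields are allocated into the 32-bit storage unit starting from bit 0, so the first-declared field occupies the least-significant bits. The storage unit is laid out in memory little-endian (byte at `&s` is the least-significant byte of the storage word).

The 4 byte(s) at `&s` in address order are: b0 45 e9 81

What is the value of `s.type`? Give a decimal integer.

[0]=0xb0 [1]=0x45 [2]=0xe9 [3]=0x81 (little-endian) → word 0x81e945b0
slot [0+:29] = (word>>0) & 0x1fffffff = 32064944
type [29+:3] = (word>>29) & 0x7 = 4  ←

4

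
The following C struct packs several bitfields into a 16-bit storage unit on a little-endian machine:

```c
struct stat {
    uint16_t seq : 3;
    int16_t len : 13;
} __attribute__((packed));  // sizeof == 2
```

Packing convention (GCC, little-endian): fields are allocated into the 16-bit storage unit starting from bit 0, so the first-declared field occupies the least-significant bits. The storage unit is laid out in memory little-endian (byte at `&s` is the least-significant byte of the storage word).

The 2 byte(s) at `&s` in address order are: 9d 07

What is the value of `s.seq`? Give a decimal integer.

5

[0]=0x9d [1]=0x07 (little-endian) → word 0x079d
seq:3 @ bit 0 → (0x079d>>0)&0x7 = 0x5  ←
len:13 @ bit 3 → (0x079d>>3)&0x1fff = 0xf3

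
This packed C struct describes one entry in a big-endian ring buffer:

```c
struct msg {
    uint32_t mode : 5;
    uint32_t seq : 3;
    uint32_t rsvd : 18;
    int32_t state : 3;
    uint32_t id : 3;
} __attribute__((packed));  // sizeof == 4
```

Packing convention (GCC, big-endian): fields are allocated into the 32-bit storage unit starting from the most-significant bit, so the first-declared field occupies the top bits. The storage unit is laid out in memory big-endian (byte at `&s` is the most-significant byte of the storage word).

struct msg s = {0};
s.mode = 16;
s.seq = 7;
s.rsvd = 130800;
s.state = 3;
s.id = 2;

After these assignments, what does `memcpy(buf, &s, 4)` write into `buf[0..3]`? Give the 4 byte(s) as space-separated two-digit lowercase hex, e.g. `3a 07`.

87 7f bc 1a

mode (5b) val=16 bits=0x10 at bit 27: 0x80000000
seq (3b) val=7 bits=0x7 at bit 24: 0x87000000
rsvd (18b) val=130800 bits=0x1fef0 at bit 6: 0x877fbc00
state (3b) val=3 bits=0x3 at bit 3: 0x877fbc18
id (3b) val=2 bits=0x2 at bit 0: 0x877fbc1a
word = 0x877fbc1a → big-endian bytes:
  [0]=0x87  [1]=0x7f  [2]=0xbc  [3]=0x1a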